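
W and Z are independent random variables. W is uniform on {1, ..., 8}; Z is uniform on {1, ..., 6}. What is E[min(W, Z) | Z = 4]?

Outcomes with Z = 4: (1,4), (2,4), (3,4), (4,4), (5,4), (6,4), (7,4), (8,4), each with probability 1/48.
E[min(W, Z) | Z = 4] = (1 + 2 + 3 + 4 + 4 + 4 + 4 + 4) / 8 = 13/4.

13/4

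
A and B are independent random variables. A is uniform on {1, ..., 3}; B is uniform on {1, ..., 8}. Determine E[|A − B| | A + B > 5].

19/5

P(A + B > 5) = 5/8.
Summing |A−B|·P(x,y) over outcomes with A + B > 5 gives 19/8.
E[|A − B| | A + B > 5] = (19/8) / (5/8) = 19/5.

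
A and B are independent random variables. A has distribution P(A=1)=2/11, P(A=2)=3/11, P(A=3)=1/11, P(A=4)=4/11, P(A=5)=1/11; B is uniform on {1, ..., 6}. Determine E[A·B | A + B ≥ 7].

511/32

P(A + B ≥ 7) = 16/33.
Summing AB·P(x,y) over outcomes with A + B ≥ 7 gives 511/66.
E[A·B | A + B ≥ 7] = (511/66) / (16/33) = 511/32.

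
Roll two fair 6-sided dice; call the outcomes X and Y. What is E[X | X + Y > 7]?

P(X + Y > 7) = 5/12.
Summing X·P(x,y) over outcomes with X + Y > 7 gives 35/18.
E[X | X + Y > 7] = (35/18) / (5/12) = 14/3.

14/3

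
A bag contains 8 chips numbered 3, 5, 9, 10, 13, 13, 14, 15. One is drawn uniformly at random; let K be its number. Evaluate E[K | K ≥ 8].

37/3

P(K ≥ 8) = 3/4.
Σ over the event: 9·1/8 + 10·1/8 + 13·1/4 + 14·1/8 + 15·1/8 = 37/4.
E[K | K ≥ 8] = (37/4) / (3/4) = 37/3.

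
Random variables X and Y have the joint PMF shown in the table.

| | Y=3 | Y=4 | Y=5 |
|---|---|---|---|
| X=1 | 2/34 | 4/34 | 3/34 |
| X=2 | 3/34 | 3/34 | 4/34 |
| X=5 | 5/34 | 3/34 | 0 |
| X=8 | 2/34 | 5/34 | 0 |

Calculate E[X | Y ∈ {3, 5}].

P(Y ∈ {3, 5}) = 19/34.
Σ X·P over the event = 1·(2/34) + 1·(3/34) + 2·(3/34) + 2·(4/34) + 5·(5/34) + 8·(2/34) = 30/17.
E[X | Y ∈ {3, 5}] = (30/17) / (19/34) = 60/19.

60/19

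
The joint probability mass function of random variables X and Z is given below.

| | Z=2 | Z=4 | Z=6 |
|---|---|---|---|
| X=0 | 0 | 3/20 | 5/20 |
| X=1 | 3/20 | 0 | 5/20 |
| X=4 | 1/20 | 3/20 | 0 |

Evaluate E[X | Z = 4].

2

P(Z = 4) = 3/10.
Σ X·P over the event = 0·(3/20) + 4·(3/20) = 3/5.
E[X | Z = 4] = (3/5) / (3/10) = 2.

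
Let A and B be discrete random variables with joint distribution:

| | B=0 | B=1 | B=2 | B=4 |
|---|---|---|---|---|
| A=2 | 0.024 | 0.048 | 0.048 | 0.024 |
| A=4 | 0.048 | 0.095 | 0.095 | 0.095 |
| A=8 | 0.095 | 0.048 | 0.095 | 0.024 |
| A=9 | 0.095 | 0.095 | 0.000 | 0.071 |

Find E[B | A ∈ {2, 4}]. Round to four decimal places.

P(A ∈ {2, 4}) = 0.477.
Σ B·P over the event = 0·(0.024) + 1·(0.048) + 2·(0.048) + 4·(0.024) + 0·(0.048) + 1·(0.095) + 2·(0.095) + 4·(0.095) = 0.905.
E[B | A ∈ {2, 4}] = (0.905) / (0.477) = 1.8973.

1.8973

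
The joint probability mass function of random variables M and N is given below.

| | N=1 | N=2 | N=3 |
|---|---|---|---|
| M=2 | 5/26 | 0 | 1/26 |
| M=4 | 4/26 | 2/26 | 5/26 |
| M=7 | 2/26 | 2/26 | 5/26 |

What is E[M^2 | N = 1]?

P(N = 1) = 11/26.
Σ M^2·P over the event = 4·(5/26) + 16·(4/26) + 49·(2/26) = 7.
E[M^2 | N = 1] = (7) / (11/26) = 182/11.

182/11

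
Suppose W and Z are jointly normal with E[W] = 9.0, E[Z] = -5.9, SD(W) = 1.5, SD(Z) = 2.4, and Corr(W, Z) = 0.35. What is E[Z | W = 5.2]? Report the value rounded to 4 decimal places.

-8.0280

The regression of Z on W has slope ρ·σ_Z/σ_W and passes through (μ_W, μ_Z).
E[Z | W=5.2] = -5.9 + (0.35)·(2.4/1.5)·(5.2 − (9.0)) = -5.9 + (0.56)·(-3.8) = -8.0280.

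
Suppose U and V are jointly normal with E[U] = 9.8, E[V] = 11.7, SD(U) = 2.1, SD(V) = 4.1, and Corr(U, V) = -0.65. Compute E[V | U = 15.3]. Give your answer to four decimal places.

4.7202

The regression of V on U has slope ρ·σ_V/σ_U and passes through (μ_U, μ_V).
E[V | U=15.3] = 11.7 + (-0.65)·(4.1/2.1)·(15.3 − (9.8)) = 11.7 + (-1.26905)·(5.5) = 4.7202.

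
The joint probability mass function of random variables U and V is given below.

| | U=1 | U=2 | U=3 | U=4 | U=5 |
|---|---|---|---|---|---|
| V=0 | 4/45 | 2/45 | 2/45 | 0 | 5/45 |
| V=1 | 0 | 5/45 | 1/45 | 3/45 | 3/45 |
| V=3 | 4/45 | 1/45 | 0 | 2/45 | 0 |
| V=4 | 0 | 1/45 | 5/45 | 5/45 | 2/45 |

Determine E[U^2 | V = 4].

179/13

P(V = 4) = 13/45.
Σ U^2·P over the event = 4·(1/45) + 9·(5/45) + 16·(5/45) + 25·(2/45) = 179/45.
E[U^2 | V = 4] = (179/45) / (13/45) = 179/13.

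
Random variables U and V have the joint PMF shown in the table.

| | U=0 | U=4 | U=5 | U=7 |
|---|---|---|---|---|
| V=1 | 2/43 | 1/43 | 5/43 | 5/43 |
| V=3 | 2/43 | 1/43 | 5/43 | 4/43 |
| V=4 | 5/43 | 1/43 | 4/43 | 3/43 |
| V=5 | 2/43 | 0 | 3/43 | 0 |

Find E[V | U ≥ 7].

29/12

P(U ≥ 7) = 12/43.
Σ V·P over the event = 1·(5/43) + 3·(4/43) + 4·(3/43) = 29/43.
E[V | U ≥ 7] = (29/43) / (12/43) = 29/12.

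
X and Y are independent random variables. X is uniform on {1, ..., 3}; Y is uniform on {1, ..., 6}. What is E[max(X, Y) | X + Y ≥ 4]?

62/15

P(X + Y ≥ 4) = 5/6.
Summing max(X,Y)·P(x,y) over outcomes with X + Y ≥ 4 gives 31/9.
E[max(X, Y) | X + Y ≥ 4] = (31/9) / (5/6) = 62/15.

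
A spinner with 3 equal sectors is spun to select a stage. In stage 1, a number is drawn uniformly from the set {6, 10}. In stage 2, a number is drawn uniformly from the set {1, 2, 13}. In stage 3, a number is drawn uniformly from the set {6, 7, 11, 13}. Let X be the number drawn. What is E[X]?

271/36

E[X | stage 1] = (6+10)/2 = 8.
E[X | stage 2] = (1+2+13)/3 = 16/3.
E[X | stage 3] = (6+7+11+13)/4 = 37/4.
E[X] = (1/3)·(8) + (1/3)·(16/3) + (1/3)·(37/4) = 271/36.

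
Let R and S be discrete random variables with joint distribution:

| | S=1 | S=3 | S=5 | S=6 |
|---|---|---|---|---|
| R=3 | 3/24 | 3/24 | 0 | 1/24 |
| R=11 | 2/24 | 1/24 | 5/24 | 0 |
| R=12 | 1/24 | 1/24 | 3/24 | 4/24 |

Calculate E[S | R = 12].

43/9

P(R = 12) = 3/8.
Summing S·P(R=x,S=y) over the conditioning event gives 43/24.
E[S | R = 12] = (43/24) / (3/8) = 43/9.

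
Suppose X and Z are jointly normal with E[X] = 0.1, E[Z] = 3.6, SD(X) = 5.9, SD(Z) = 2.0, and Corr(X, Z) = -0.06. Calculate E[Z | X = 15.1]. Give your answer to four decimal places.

For a bivariate normal, E[Z | X=x] = μ_Z + ρ·(σ_Z/σ_X)·(x − μ_X).
E[Z | X=15.1] = 3.6 + (-0.06)·(2.0/5.9)·(15.1 − (0.1)) = 3.6 + (-0.020339)·(15) = 3.2949.

3.2949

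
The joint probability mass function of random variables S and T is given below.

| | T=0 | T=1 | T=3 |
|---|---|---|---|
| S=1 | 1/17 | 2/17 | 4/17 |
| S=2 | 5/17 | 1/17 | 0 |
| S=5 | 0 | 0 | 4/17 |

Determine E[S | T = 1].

P(T = 1) = 3/17.
Σ S·P over the event = 1·(2/17) + 2·(1/17) = 4/17.
E[S | T = 1] = (4/17) / (3/17) = 4/3.

4/3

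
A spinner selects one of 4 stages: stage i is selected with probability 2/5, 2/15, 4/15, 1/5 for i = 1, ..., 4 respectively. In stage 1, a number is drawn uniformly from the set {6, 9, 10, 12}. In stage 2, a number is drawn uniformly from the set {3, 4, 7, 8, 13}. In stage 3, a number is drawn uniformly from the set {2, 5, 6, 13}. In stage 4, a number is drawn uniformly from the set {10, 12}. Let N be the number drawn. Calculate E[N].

E[N | stage 1] = (6+9+10+12)/4 = 37/4.
E[N | stage 2] = (3+4+7+8+13)/5 = 7.
E[N | stage 3] = (2+5+6+13)/4 = 13/2.
E[N | stage 4] = (10+12)/2 = 11.
E[N] = (2/5)·(37/4) + (2/15)·(7) + (4/15)·(13/2) + (1/5)·(11) = 257/30.

257/30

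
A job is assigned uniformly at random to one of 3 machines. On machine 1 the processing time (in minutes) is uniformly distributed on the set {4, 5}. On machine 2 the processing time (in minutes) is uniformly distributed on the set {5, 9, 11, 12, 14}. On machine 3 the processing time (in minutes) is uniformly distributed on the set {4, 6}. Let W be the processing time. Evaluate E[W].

E[W | machine 1] = (4+5)/2 = 9/2.
E[W | machine 2] = (5+9+11+12+14)/5 = 51/5.
E[W | machine 3] = (4+6)/2 = 5.
By the law of total expectation,
E[W] = (1/3)·(9/2) + (1/3)·(51/5) + (1/3)·(5) = 197/30.

197/30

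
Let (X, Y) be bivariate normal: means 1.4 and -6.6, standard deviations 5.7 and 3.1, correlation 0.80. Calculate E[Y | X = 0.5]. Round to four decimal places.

-6.9916

For a bivariate normal, E[Y | X=x] = μ_Y + ρ·(σ_Y/σ_X)·(x − μ_X).
E[Y | X=0.5] = -6.6 + (0.80)·(3.1/5.7)·(0.5 − (1.4)) = -6.6 + (0.43509)·(-0.9) = -6.9916.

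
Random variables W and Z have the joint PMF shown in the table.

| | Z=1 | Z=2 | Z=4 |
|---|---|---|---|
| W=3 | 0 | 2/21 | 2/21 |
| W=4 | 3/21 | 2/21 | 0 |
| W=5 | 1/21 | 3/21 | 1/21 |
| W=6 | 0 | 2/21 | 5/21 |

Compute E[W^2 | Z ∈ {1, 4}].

74/3

P(Z ∈ {1, 4}) = 4/7.
Σ W^2·P over the event = 9·(2/21) + 16·(3/21) + 25·(1/21) + 25·(1/21) + 36·(5/21) = 296/21.
E[W^2 | Z ∈ {1, 4}] = (296/21) / (4/7) = 74/3.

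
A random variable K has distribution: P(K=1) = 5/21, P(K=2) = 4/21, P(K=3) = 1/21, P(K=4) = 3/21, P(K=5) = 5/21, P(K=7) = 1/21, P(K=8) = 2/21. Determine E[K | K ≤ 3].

P(K ≤ 3) = 10/21.
Σ over the event: 1·5/21 + 2·4/21 + 3·1/21 = 16/21.
E[K | K ≤ 3] = (16/21) / (10/21) = 8/5.

8/5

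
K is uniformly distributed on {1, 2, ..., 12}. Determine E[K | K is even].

7

Given K is even, K is equally likely to be any of {2, 4, 6, 8, 10, 12}.
E[K | K is even] = (2 + 4 + 6 + 8 + 10 + 12) / 6 = 7.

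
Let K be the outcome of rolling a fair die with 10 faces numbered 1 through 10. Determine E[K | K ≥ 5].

Given K ≥ 5, K is equally likely to be any of {5, 6, 7, 8, 9, 10}.
E[K | K ≥ 5] = (5 + 6 + 7 + 8 + 9 + 10) / 6 = 15/2.

15/2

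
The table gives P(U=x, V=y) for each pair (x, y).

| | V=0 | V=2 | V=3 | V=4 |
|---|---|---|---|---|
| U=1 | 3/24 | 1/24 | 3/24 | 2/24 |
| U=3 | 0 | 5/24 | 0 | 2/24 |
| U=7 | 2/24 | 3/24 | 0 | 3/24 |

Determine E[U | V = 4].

29/7

P(V = 4) = 7/24.
Summing U·P(U=x,V=y) over the conditioning event gives 29/24.
E[U | V = 4] = (29/24) / (7/24) = 29/7.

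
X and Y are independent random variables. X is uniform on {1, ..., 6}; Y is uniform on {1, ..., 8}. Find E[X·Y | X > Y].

P(X > Y) = 5/16.
Summing XY·P(x,y) over outcomes with X > Y gives 175/48.
E[X·Y | X > Y] = (175/48) / (5/16) = 35/3.

35/3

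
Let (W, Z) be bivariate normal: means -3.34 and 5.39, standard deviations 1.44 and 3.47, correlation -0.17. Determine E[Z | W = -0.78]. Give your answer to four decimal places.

For a bivariate normal, E[Z | W=x] = μ_Z + ρ·(σ_Z/σ_W)·(x − μ_W).
E[Z | W=-0.78] = 5.39 + (-0.17)·(3.47/1.44)·(-0.78 − (-3.34)) = 5.39 + (-0.40965)·(2.56) = 4.3413.

4.3413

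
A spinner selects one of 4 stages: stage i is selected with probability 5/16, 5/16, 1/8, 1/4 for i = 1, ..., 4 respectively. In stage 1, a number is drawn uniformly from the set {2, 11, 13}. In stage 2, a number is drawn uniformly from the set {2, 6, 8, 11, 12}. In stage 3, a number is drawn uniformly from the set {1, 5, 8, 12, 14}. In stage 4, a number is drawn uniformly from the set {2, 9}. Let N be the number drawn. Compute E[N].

E[N | stage 1] = (2+11+13)/3 = 26/3.
E[N | stage 2] = (2+6+8+11+12)/5 = 39/5.
E[N | stage 3] = (1+5+8+12+14)/5 = 8.
E[N | stage 4] = (2+9)/2 = 11/2.
E[N] = (5/16)·(26/3) + (5/16)·(39/5) + (1/8)·(8) + (1/4)·(11/2) = 361/48.

361/48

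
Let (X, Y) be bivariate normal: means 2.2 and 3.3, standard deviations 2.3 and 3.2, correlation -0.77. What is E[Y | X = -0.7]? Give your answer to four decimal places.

6.4068

The regression of Y on X has slope ρ·σ_Y/σ_X and passes through (μ_X, μ_Y).
E[Y | X=-0.7] = 3.3 + (-0.77)·(3.2/2.3)·(-0.7 − (2.2)) = 3.3 + (-1.0713)·(-2.9) = 6.4068.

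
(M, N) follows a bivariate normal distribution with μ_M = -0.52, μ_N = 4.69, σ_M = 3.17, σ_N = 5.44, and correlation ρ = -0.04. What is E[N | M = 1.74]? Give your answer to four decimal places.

The regression of N on M has slope ρ·σ_N/σ_M and passes through (μ_M, μ_N).
E[N | M=1.74] = 4.69 + (-0.04)·(5.44/3.17)·(1.74 − (-0.52)) = 4.69 + (-0.068644)·(2.26) = 4.5349.

4.5349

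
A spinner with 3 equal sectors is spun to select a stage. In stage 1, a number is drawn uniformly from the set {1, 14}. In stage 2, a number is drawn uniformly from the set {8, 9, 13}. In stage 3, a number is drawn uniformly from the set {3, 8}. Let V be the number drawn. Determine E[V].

E[V | stage 1] = (1+14)/2 = 15/2.
E[V | stage 2] = (8+9+13)/3 = 10.
E[V | stage 3] = (3+8)/2 = 11/2.
By the law of total expectation,
E[V] = (1/3)·(15/2) + (1/3)·(10) + (1/3)·(11/2) = 23/3.

23/3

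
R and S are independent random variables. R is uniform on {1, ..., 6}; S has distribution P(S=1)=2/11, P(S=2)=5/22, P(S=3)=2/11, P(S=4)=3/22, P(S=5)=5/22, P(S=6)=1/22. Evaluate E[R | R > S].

293/63

P(R > S) = 21/44.
Summing R·P(x,y) over outcomes with R > S gives 293/132.
E[R | R > S] = (293/132) / (21/44) = 293/63.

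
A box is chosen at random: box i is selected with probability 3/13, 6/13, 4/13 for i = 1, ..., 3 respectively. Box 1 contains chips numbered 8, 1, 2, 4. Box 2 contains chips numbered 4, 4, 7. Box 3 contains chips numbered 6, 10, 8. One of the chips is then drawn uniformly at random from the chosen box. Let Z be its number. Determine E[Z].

293/52

E[Z | box 1] = (8+1+2+4)/4 = 15/4.
E[Z | box 2] = (4+4+7)/3 = 5.
E[Z | box 3] = (6+10+8)/3 = 8.
E[Z] = (3/13)·(15/4) + (6/13)·(5) + (4/13)·(8) = 293/52.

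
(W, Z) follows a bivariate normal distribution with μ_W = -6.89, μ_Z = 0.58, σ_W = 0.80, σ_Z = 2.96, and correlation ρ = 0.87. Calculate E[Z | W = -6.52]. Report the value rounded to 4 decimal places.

1.7710

For a bivariate normal, E[Z | W=x] = μ_Z + ρ·(σ_Z/σ_W)·(x − μ_W).
E[Z | W=-6.52] = 0.58 + (0.87)·(2.96/0.80)·(-6.52 − (-6.89)) = 0.58 + (3.219)·(0.37) = 1.7710.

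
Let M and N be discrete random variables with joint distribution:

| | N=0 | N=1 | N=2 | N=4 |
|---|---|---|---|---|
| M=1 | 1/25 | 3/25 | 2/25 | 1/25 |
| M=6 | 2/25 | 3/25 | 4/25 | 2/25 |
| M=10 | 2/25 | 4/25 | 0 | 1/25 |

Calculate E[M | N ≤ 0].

P(N ≤ 0) = 1/5.
Summing M·P(M=x,N=y) over the conditioning event gives 33/25.
E[M | N ≤ 0] = (33/25) / (1/5) = 33/5.

33/5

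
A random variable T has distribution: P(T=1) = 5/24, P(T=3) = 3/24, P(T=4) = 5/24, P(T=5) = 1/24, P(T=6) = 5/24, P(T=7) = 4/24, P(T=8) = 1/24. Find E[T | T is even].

58/11

P(T is even) = 11/24.
Σ over the event: 4·5/24 + 6·5/24 + 8·1/24 = 29/12.
E[T | T is even] = (29/12) / (11/24) = 58/11.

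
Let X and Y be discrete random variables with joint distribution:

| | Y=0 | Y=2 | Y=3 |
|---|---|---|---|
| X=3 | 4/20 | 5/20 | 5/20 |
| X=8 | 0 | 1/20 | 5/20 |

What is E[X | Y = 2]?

23/6

P(Y = 2) = 3/10.
Σ X·P over the event = 3·(5/20) + 8·(1/20) = 23/20.
E[X | Y = 2] = (23/20) / (3/10) = 23/6.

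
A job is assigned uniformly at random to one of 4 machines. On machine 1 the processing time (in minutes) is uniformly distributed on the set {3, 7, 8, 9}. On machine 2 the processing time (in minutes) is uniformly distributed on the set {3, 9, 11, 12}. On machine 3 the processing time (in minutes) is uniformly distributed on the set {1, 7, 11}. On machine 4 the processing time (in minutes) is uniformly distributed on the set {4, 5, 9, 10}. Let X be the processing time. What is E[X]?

E[X | machine 1] = (3+7+8+9)/4 = 27/4.
E[X | machine 2] = (3+9+11+12)/4 = 35/4.
E[X | machine 3] = (1+7+11)/3 = 19/3.
E[X | machine 4] = (4+5+9+10)/4 = 7.
E[X] = (1/4)·(27/4) + (1/4)·(35/4) + (1/4)·(19/3) + (1/4)·(7) = 173/24.

173/24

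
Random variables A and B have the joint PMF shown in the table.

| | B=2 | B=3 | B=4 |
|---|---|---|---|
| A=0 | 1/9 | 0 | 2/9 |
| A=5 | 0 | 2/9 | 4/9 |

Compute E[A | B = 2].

P(B = 2) = 1/9.
Σ A·P over the event = 0·(1/9) = 0.
E[A | B = 2] = (0) / (1/9) = 0.

0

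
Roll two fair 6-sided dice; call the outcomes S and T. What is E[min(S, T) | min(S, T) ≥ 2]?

16/5

P(min(S, T) ≥ 2) = 25/36.
Summing min(S,T)·P(x,y) over outcomes with min(S, T) ≥ 2 gives 20/9.
E[min(S, T) | min(S, T) ≥ 2] = (20/9) / (25/36) = 16/5.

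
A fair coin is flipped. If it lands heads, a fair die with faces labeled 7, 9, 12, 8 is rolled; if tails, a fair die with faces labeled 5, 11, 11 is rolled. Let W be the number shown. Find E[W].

9

E[W | heads] = (7+9+12+8)/4 = 9.
E[W | tails] = (5+11+11)/3 = 9.
E[W] = (1/2)·(9) + (1/2)·(9) = 9.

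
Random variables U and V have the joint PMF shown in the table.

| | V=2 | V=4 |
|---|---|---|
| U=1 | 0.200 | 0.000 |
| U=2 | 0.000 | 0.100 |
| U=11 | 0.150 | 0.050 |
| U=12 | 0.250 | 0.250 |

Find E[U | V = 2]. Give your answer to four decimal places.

P(V = 2) = 0.600.
Σ U·P over the event = 1·(0.200) + 11·(0.150) + 12·(0.250) = 4.850.
E[U | V = 2] = (4.850) / (0.600) = 8.0833.

8.0833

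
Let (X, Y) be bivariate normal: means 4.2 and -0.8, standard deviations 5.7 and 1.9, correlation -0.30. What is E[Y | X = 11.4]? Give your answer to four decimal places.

The regression of Y on X has slope ρ·σ_Y/σ_X and passes through (μ_X, μ_Y).
E[Y | X=11.4] = -0.8 + (-0.30)·(1.9/5.7)·(11.4 − (4.2)) = -0.8 + (-0.1)·(7.2) = -1.5200.

-1.5200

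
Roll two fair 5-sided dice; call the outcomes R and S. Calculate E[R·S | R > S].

Outcomes with R > S: (2,1), (3,1), (3,2), (4,1), (4,2), (4,3), (5,1), (5,2), (5,3), (5,4), each with probability 1/25.
E[R·S | R > S] = (2 + 3 + 6 + 4 + 8 + 12 + 5 + 10 + 15 + 20) / 10 = 17/2.

17/2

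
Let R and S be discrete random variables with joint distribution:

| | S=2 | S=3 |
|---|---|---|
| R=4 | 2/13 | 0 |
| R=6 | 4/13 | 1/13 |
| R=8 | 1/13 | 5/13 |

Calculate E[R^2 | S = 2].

P(S = 2) = 7/13.
Σ R^2·P over the event = 16·(2/13) + 36·(4/13) + 64·(1/13) = 240/13.
E[R^2 | S = 2] = (240/13) / (7/13) = 240/7.

240/7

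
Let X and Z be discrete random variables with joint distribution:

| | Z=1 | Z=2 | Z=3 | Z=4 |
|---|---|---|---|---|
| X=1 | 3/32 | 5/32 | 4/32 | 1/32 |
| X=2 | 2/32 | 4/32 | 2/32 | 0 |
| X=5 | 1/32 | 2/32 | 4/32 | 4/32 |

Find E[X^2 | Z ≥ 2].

142/13

P(Z ≥ 2) = 13/16.
Σ X^2·P over the event = 1·(5/32) + 1·(4/32) + 1·(1/32) + 4·(4/32) + 4·(2/32) + 25·(2/32) + 25·(4/32) + 25·(4/32) = 71/8.
E[X^2 | Z ≥ 2] = (71/8) / (13/16) = 142/13.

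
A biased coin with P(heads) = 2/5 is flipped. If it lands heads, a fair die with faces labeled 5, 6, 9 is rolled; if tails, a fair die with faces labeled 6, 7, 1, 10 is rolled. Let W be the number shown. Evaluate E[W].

94/15

E[W | heads] = (5+6+9)/3 = 20/3.
E[W | tails] = (6+7+1+10)/4 = 6.
By the law of total expectation,
E[W] = (2/5)·(20/3) + (3/5)·(6) = 94/15.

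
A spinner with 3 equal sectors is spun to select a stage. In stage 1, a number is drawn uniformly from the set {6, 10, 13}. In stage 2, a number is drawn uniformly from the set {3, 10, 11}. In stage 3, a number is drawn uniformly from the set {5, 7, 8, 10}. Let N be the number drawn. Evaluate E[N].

151/18

E[N | stage 1] = (6+10+13)/3 = 29/3.
E[N | stage 2] = (3+10+11)/3 = 8.
E[N | stage 3] = (5+7+8+10)/4 = 15/2.
E[N] = (1/3)·(29/3) + (1/3)·(8) + (1/3)·(15/2) = 151/18.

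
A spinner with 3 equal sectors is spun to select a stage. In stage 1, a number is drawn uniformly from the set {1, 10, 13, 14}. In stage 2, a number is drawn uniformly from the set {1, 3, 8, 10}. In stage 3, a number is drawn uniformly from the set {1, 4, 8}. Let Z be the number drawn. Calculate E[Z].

E[Z | stage 1] = (1+10+13+14)/4 = 19/2.
E[Z | stage 2] = (1+3+8+10)/4 = 11/2.
E[Z | stage 3] = (1+4+8)/3 = 13/3.
By the law of total expectation,
E[Z] = (1/3)·(19/2) + (1/3)·(11/2) + (1/3)·(13/3) = 58/9.

58/9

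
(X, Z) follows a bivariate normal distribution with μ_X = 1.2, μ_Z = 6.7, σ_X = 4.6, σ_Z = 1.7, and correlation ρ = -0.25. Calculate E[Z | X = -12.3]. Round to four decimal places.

7.9473

E[Z | X=x] = μ_Z + ρ(σ_Z/σ_X)(x − μ_X) for jointly normal variables.
E[Z | X=-12.3] = 6.7 + (-0.25)·(1.7/4.6)·(-12.3 − (1.2)) = 6.7 + (-0.092391)·(-13.5) = 7.9473.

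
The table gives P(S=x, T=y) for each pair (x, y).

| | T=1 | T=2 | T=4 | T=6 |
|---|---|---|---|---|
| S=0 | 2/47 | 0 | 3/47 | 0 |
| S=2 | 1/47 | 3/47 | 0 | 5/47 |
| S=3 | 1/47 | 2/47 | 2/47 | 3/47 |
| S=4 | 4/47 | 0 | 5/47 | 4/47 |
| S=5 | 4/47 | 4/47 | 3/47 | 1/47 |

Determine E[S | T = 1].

41/12

P(T = 1) = 12/47.
Σ S·P over the event = 0·(2/47) + 2·(1/47) + 3·(1/47) + 4·(4/47) + 5·(4/47) = 41/47.
E[S | T = 1] = (41/47) / (12/47) = 41/12.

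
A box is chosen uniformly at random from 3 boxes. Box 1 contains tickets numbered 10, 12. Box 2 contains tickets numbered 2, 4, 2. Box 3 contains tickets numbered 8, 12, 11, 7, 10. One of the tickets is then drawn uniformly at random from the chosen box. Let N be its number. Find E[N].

E[N | box 1] = (10+12)/2 = 11.
E[N | box 2] = (2+4+2)/3 = 8/3.
E[N | box 3] = (8+12+11+7+10)/5 = 48/5.
By the law of total expectation,
E[N] = (1/3)·(11) + (1/3)·(8/3) + (1/3)·(48/5) = 349/45.

349/45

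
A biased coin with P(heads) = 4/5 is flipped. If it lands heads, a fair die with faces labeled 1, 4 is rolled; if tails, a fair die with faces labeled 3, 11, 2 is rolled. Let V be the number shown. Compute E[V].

46/15

E[V | heads] = (1+4)/2 = 5/2.
E[V | tails] = (3+11+2)/3 = 16/3.
E[V] = (4/5)·(5/2) + (1/5)·(16/3) = 46/15.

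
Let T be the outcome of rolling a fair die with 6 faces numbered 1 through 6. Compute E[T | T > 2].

9/2

Given T > 2, T is equally likely to be any of {3, 4, 5, 6}.
E[T | T > 2] = (3 + 4 + 5 + 6) / 4 = 9/2.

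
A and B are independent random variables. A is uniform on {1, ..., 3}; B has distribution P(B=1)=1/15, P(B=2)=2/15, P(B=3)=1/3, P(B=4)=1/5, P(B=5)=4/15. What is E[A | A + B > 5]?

54/23

P(A + B > 5) = 23/45.
Summing A·P(x,y) over outcomes with A + B > 5 gives 6/5.
E[A | A + B > 5] = (6/5) / (23/45) = 54/23.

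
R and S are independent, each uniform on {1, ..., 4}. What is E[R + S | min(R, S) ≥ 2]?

P(min(R, S) ≥ 2) = 9/16.
Summing (R+S)·P(x,y) over outcomes with min(R, S) ≥ 2 gives 27/8.
E[R + S | min(R, S) ≥ 2] = (27/8) / (9/16) = 6.

6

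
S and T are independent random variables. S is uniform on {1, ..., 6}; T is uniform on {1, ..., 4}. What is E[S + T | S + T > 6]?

Outcomes with S + T > 6: (3,4), (4,3), (4,4), (5,2), (5,3), (5,4), (6,1), (6,2), (6,3), (6,4), each with probability 1/24.
E[S + T | S + T > 6] = (7 + 7 + 8 + 7 + 8 + 9 + 7 + 8 + 9 + 10) / 10 = 8.

8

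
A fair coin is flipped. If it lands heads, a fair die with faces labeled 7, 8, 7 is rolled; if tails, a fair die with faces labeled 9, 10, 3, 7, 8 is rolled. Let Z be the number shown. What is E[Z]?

E[Z | heads] = (7+8+7)/3 = 22/3.
E[Z | tails] = (9+10+3+7+8)/5 = 37/5.
E[Z] = (1/2)·(22/3) + (1/2)·(37/5) = 221/30.

221/30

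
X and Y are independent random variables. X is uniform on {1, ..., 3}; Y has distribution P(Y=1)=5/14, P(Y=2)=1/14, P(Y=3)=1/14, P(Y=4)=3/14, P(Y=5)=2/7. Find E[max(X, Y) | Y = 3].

3

P(Y = 3) = 1/14.
Summing max(X,Y)·P(x,y) over outcomes with Y = 3 gives 3/14.
E[max(X, Y) | Y = 3] = (3/14) / (1/14) = 3.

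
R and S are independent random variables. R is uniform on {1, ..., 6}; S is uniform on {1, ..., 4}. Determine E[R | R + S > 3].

P(R + S > 3) = 7/8.
Summing R·P(x,y) over outcomes with R + S > 3 gives 10/3.
E[R | R + S > 3] = (10/3) / (7/8) = 80/21.

80/21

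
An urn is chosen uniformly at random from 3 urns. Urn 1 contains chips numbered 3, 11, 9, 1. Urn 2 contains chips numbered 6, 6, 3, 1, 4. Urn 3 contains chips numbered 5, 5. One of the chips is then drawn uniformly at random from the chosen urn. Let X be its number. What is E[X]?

5

E[X | urn 1] = (3+11+9+1)/4 = 6.
E[X | urn 2] = (6+6+3+1+4)/5 = 4.
E[X | urn 3] = (5+5)/2 = 5.
E[X] = (1/3)·(6) + (1/3)·(4) + (1/3)·(5) = 5.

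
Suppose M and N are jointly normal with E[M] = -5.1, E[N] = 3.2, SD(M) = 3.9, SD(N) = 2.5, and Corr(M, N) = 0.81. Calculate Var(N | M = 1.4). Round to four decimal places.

2.1494

The conditional variance in a bivariate normal is σ_N²(1 − ρ²), independent of x.
Var(N | M=1.4) = (2.5)²·(1 − (0.81)²) = 6.25·0.3439 = 2.1494.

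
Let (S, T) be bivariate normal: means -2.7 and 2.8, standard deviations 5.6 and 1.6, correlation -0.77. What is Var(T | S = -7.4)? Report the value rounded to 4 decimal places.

1.0422

Var(T | S=x) = (1 − ρ²)·σ_T².
Var(T | S=-7.4) = (1.6)²·(1 − (-0.77)²) = 2.56·0.4071 = 1.0422.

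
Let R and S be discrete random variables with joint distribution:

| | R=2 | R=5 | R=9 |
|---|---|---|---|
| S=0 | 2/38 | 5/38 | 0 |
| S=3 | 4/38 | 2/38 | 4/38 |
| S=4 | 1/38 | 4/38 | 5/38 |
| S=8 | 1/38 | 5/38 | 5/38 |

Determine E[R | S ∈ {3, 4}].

P(S ∈ {3, 4}) = 10/19.
Summing R·P(R=x,S=y) over the conditioning event gives 121/38.
E[R | S ∈ {3, 4}] = (121/38) / (10/19) = 121/20.

121/20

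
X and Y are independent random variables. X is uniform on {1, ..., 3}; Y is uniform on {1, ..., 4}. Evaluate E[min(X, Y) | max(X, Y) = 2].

Outcomes with max(X, Y) = 2: (1,2), (2,1), (2,2), each with probability 1/12.
E[min(X, Y) | max(X, Y) = 2] = (1 + 1 + 2) / 3 = 4/3.

4/3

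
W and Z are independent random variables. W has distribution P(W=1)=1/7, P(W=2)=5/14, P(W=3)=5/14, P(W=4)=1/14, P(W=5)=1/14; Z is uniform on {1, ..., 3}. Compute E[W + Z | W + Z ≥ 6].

P(W + Z ≥ 6) = 5/21.
Summing (W+Z)·P(x,y) over outcomes with W + Z ≥ 6 gives 32/21.
E[W + Z | W + Z ≥ 6] = (32/21) / (5/21) = 32/5.

32/5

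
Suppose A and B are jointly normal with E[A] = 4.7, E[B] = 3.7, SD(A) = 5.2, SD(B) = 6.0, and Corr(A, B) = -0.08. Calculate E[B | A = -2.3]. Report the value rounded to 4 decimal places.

For a bivariate normal, E[B | A=x] = μ_B + ρ·(σ_B/σ_A)·(x − μ_A).
E[B | A=-2.3] = 3.7 + (-0.08)·(6.0/5.2)·(-2.3 − (4.7)) = 3.7 + (-0.092308)·(-7) = 4.3462.

4.3462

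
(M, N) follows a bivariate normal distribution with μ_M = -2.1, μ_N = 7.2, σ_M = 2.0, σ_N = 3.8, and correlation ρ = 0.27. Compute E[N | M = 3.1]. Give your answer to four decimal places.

For a bivariate normal, E[N | M=x] = μ_N + ρ·(σ_N/σ_M)·(x − μ_M).
E[N | M=3.1] = 7.2 + (0.27)·(3.8/2.0)·(3.1 − (-2.1)) = 7.2 + (0.513)·(5.2) = 9.8676.

9.8676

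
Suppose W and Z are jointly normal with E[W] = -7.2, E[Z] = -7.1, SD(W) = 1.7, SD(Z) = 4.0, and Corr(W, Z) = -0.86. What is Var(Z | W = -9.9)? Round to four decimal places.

For a bivariate normal, Var(Z | W=x) = σ_Z²(1 − ρ²).
Var(Z | W=-9.9) = (4.0)²·(1 − (-0.86)²) = 16·0.2604 = 4.1664.

4.1664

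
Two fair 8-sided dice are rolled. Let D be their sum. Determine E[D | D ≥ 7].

506/49

P(D ≥ 7) = 49/64.
E[D | D ≥ 7] = (253/32) / (49/64) = 506/49.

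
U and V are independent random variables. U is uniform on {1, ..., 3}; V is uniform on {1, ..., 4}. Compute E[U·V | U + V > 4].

Outcomes with U + V > 4: (1,4), (2,3), (2,4), (3,2), (3,3), (3,4), each with probability 1/12.
E[U·V | U + V > 4] = (4 + 6 + 8 + 6 + 9 + 12) / 6 = 15/2.

15/2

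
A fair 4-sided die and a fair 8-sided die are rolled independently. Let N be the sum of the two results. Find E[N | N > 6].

P(N > 6) = 9/16.
Σ over the event: 7·1/8 + 8·1/8 + 9·1/8 + 10·3/32 + 11·1/16 + 12·1/32 = 5.
E[N | N > 6] = (5) / (9/16) = 80/9.

80/9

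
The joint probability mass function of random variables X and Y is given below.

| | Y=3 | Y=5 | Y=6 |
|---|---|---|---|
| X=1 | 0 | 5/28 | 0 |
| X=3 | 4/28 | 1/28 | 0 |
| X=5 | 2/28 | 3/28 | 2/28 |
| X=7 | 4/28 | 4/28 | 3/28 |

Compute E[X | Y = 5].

51/13

P(Y = 5) = 13/28.
Σ X·P over the event = 1·(5/28) + 3·(1/28) + 5·(3/28) + 7·(4/28) = 51/28.
E[X | Y = 5] = (51/28) / (13/28) = 51/13.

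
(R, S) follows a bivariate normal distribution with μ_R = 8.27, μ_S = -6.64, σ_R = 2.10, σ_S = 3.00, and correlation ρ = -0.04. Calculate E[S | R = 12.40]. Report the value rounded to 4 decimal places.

-6.8760

E[S | R=x] = μ_S + ρ(σ_S/σ_R)(x − μ_R) for jointly normal variables.
E[S | R=12.40] = -6.64 + (-0.04)·(3.00/2.10)·(12.40 − (8.27)) = -6.64 + (-0.057143)·(4.13) = -6.8760.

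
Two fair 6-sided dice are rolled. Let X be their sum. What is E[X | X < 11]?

P(X < 11) = 11/12.
E[X | X < 11] = (109/18) / (11/12) = 218/33.

218/33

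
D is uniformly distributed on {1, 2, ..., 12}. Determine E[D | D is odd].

6

Given D is odd, D is equally likely to be any of {1, 3, 5, 7, 9, 11}.
E[D | D is odd] = (1 + 3 + 5 + 7 + 9 + 11) / 6 = 6.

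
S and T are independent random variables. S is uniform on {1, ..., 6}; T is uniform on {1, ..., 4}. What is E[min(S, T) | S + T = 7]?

9/4

Outcomes with S + T = 7: (3,4), (4,3), (5,2), (6,1), each with probability 1/24.
E[min(S, T) | S + T = 7] = (3 + 3 + 2 + 1) / 4 = 9/4.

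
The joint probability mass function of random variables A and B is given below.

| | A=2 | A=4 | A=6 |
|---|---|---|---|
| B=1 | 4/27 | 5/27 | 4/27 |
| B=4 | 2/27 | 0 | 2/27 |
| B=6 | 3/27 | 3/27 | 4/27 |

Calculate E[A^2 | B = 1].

P(B = 1) = 13/27.
Σ A^2·P over the event = 4·(4/27) + 16·(5/27) + 36·(4/27) = 80/9.
E[A^2 | B = 1] = (80/9) / (13/27) = 240/13.

240/13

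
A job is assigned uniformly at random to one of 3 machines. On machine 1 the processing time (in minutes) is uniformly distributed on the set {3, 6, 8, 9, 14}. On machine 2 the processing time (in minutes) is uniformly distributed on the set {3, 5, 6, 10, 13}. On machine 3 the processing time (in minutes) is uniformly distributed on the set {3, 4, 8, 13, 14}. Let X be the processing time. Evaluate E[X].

119/15

E[X | machine 1] = (3+6+8+9+14)/5 = 8.
E[X | machine 2] = (3+5+6+10+13)/5 = 37/5.
E[X | machine 3] = (3+4+8+13+14)/5 = 42/5.
E[X] = (1/3)·(8) + (1/3)·(37/5) + (1/3)·(42/5) = 119/15.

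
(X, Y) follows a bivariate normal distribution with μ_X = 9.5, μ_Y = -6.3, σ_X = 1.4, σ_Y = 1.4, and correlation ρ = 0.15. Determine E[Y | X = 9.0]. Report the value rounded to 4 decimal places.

-6.3750

E[Y | X=x] = μ_Y + ρ(σ_Y/σ_X)(x − μ_X) for jointly normal variables.
E[Y | X=9.0] = -6.3 + (0.15)·(1.4/1.4)·(9.0 − (9.5)) = -6.3 + (0.15)·(-0.5) = -6.3750.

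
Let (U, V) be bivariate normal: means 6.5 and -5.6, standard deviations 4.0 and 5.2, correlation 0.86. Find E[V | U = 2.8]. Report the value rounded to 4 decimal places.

-9.7366

The regression of V on U has slope ρ·σ_V/σ_U and passes through (μ_U, μ_V).
E[V | U=2.8] = -5.6 + (0.86)·(5.2/4.0)·(2.8 − (6.5)) = -5.6 + (1.118)·(-3.7) = -9.7366.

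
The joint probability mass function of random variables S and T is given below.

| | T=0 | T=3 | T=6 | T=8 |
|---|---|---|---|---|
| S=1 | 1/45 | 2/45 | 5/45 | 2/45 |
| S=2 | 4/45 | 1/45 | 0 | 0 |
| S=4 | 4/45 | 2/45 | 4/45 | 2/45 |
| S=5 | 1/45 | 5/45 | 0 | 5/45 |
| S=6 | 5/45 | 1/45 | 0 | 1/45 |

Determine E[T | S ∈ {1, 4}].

P(S ∈ {1, 4}) = 22/45.
Summing T·P(S=x,T=y) over the conditioning event gives 98/45.
E[T | S ∈ {1, 4}] = (98/45) / (22/45) = 49/11.

49/11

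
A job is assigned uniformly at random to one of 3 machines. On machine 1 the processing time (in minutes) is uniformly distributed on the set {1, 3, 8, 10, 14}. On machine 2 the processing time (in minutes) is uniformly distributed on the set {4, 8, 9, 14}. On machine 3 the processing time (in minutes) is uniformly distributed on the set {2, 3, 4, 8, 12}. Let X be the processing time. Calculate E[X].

E[X | machine 1] = (1+3+8+10+14)/5 = 36/5.
E[X | machine 2] = (4+8+9+14)/4 = 35/4.
E[X | machine 3] = (2+3+4+8+12)/5 = 29/5.
By the law of total expectation,
E[X] = (1/3)·(36/5) + (1/3)·(35/4) + (1/3)·(29/5) = 29/4.

29/4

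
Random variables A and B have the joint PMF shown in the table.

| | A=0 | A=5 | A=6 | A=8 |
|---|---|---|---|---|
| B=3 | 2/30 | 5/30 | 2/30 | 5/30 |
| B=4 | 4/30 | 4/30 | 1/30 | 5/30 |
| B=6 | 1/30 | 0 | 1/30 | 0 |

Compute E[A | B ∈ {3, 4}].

143/28

P(B ∈ {3, 4}) = 14/15.
Σ A·P over the event = 0·(2/30) + 0·(4/30) + 5·(5/30) + 5·(4/30) + 6·(2/30) + 6·(1/30) + 8·(5/30) + 8·(5/30) = 143/30.
E[A | B ∈ {3, 4}] = (143/30) / (14/15) = 143/28.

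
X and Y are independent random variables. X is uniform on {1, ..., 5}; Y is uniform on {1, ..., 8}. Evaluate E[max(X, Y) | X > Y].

Outcomes with X > Y: (2,1), (3,1), (3,2), (4,1), (4,2), (4,3), (5,1), (5,2), (5,3), (5,4), each with probability 1/40.
E[max(X, Y) | X > Y] = (2 + 3 + 3 + 4 + 4 + 4 + 5 + 5 + 5 + 5) / 10 = 4.

4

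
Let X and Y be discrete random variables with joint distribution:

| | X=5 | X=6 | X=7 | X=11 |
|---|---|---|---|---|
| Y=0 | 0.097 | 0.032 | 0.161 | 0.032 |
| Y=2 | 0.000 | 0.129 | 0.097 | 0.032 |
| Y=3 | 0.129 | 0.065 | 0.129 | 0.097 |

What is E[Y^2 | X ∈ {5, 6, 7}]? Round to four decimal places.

4.5423

P(X ∈ {5, 6, 7}) = 0.839.
Σ Y^2·P over the event = 0·(0.097) + 9·(0.129) + 0·(0.032) + 4·(0.129) + 9·(0.065) + 0·(0.161) + 4·(0.097) + 9·(0.129) = 3.811.
E[Y^2 | X ∈ {5, 6, 7}] = (3.811) / (0.839) = 4.5423.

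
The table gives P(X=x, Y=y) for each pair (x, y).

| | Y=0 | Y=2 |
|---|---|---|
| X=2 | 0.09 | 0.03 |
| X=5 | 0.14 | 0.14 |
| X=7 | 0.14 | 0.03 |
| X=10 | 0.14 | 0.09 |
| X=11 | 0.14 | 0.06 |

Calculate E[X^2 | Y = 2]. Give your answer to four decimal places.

P(Y = 2) = 0.35.
Σ X^2·P over the event = 4·(0.03) + 25·(0.14) + 49·(0.03) + 100·(0.09) + 121·(0.06) = 21.35.
E[X^2 | Y = 2] = (21.35) / (0.35) = 61.0000.

61.0000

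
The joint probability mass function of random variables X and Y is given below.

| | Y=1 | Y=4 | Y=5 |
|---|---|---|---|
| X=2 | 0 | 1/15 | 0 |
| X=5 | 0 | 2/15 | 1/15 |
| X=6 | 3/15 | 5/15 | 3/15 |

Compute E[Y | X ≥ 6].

P(X ≥ 6) = 11/15.
Σ Y·P over the event = 1·(3/15) + 4·(5/15) + 5·(3/15) = 38/15.
E[Y | X ≥ 6] = (38/15) / (11/15) = 38/11.

38/11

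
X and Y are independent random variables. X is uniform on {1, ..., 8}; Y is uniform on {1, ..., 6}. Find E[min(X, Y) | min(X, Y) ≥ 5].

Outcomes with min(X, Y) ≥ 5: (5,5), (5,6), (6,5), (6,6), (7,5), (7,6), (8,5), (8,6), each with probability 1/48.
E[min(X, Y) | min(X, Y) ≥ 5] = (5 + 5 + 5 + 6 + 5 + 6 + 5 + 6) / 8 = 43/8.

43/8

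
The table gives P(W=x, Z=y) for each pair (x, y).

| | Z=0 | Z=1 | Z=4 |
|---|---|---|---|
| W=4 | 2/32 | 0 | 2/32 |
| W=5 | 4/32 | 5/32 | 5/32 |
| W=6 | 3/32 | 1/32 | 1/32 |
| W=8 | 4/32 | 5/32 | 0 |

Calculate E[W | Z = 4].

39/8

P(Z = 4) = 1/4.
Σ W·P over the event = 4·(2/32) + 5·(5/32) + 6·(1/32) = 39/32.
E[W | Z = 4] = (39/32) / (1/4) = 39/8.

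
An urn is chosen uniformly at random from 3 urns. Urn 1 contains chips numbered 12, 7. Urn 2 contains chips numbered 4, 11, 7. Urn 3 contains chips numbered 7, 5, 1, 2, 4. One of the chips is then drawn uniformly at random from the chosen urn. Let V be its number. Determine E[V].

E[V | urn 1] = (12+7)/2 = 19/2.
E[V | urn 2] = (4+11+7)/3 = 22/3.
E[V | urn 3] = (7+5+1+2+4)/5 = 19/5.
E[V] = (1/3)·(19/2) + (1/3)·(22/3) + (1/3)·(19/5) = 619/90.

619/90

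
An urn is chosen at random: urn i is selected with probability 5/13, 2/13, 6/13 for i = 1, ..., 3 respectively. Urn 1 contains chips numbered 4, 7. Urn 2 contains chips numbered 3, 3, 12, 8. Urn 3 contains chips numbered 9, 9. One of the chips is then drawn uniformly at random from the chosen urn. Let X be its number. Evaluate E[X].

189/26

E[X | urn 1] = (4+7)/2 = 11/2.
E[X | urn 2] = (3+3+12+8)/4 = 13/2.
E[X | urn 3] = (9+9)/2 = 9.
By the law of total expectation,
E[X] = (5/13)·(11/2) + (2/13)·(13/2) + (6/13)·(9) = 189/26.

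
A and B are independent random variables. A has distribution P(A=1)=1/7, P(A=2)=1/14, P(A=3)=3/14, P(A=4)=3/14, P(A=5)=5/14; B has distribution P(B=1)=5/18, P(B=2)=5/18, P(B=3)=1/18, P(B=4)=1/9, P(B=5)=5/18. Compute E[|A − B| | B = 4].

P(B = 4) = 1/9.
Summing |A−B|·P(x,y) over outcomes with B = 4 gives 8/63.
E[|A − B| | B = 4] = (8/63) / (1/9) = 8/7.

8/7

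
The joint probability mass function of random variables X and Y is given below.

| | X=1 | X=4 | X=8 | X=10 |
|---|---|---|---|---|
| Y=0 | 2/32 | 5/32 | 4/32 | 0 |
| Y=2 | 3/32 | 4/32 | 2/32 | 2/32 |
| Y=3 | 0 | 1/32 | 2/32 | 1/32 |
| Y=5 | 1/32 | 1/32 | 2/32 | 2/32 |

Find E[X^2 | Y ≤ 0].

338/11

P(Y ≤ 0) = 11/32.
Summing X^2·P(X=x,Y=y) over the conditioning event gives 169/16.
E[X^2 | Y ≤ 0] = (169/16) / (11/32) = 338/11.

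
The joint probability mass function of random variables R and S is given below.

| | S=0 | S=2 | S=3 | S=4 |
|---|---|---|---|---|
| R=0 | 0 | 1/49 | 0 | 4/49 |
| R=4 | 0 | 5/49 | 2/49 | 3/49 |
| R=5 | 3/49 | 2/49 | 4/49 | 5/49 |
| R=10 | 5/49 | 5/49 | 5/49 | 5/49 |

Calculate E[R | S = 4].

P(S = 4) = 17/49.
Summing R·P(R=x,S=y) over the conditioning event gives 87/49.
E[R | S = 4] = (87/49) / (17/49) = 87/17.

87/17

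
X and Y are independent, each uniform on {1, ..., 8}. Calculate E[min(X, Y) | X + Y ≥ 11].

P(X + Y ≥ 11) = 21/64.
Summing min(X,Y)·P(x,y) over outcomes with X + Y ≥ 11 gives 111/64.
E[min(X, Y) | X + Y ≥ 11] = (111/64) / (21/64) = 37/7.

37/7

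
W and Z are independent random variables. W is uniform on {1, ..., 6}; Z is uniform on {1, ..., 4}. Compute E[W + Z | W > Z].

P(W > Z) = 7/12.
Summing (W+Z)·P(x,y) over outcomes with W > Z gives 47/12.
E[W + Z | W > Z] = (47/12) / (7/12) = 47/7.

47/7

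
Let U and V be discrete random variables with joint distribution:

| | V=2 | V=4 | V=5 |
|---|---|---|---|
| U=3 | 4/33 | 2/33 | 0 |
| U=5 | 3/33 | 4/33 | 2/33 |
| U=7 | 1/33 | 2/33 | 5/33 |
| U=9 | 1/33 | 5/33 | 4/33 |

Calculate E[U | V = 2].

43/9

P(V = 2) = 3/11.
Σ U·P over the event = 3·(4/33) + 5·(3/33) + 7·(1/33) + 9·(1/33) = 43/33.
E[U | V = 2] = (43/33) / (3/11) = 43/9.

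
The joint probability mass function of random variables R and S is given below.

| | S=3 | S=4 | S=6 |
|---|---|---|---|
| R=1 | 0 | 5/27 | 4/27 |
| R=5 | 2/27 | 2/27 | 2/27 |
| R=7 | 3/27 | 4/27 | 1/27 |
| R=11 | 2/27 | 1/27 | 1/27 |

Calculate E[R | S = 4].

P(S = 4) = 4/9.
Σ R·P over the event = 1·(5/27) + 5·(2/27) + 7·(4/27) + 11·(1/27) = 2.
E[R | S = 4] = (2) / (4/9) = 9/2.

9/2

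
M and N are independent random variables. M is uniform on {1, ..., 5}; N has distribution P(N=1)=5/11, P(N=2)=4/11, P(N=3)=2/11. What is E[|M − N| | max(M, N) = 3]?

4/3

P(max(M, N) = 3) = 3/11.
Summing |M−N|·P(x,y) over outcomes with max(M, N) = 3 gives 4/11.
E[|M − N| | max(M, N) = 3] = (4/11) / (3/11) = 4/3.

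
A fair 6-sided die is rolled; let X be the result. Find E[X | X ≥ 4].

Given X ≥ 4, X is equally likely to be any of {4, 5, 6}.
E[X | X ≥ 4] = (4 + 5 + 6) / 3 = 5.

5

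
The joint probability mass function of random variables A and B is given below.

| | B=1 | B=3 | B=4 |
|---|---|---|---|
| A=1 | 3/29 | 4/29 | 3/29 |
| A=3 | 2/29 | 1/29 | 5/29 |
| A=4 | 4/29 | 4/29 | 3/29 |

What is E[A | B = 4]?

30/11

P(B = 4) = 11/29.
Σ A·P over the event = 1·(3/29) + 3·(5/29) + 4·(3/29) = 30/29.
E[A | B = 4] = (30/29) / (11/29) = 30/11.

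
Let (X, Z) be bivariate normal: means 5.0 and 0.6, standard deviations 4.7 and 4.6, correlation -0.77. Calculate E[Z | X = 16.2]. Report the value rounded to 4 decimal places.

E[Z | X=x] = μ_Z + ρ(σ_Z/σ_X)(x − μ_X) for jointly normal variables.
E[Z | X=16.2] = 0.6 + (-0.77)·(4.6/4.7)·(16.2 − (5.0)) = 0.6 + (-0.75362)·(11.2) = -7.8405.

-7.8405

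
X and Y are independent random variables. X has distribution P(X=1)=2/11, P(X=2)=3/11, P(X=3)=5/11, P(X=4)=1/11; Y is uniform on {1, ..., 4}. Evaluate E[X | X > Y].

P(X > Y) = 4/11.
Summing X·P(x,y) over outcomes with X > Y gives 12/11.
E[X | X > Y] = (12/11) / (4/11) = 3.

3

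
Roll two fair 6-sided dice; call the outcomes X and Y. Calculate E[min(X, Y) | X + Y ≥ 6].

P(X + Y ≥ 6) = 13/18.
Summing min(X,Y)·P(x,y) over outcomes with X + Y ≥ 6 gives 13/6.
E[min(X, Y) | X + Y ≥ 6] = (13/6) / (13/18) = 3.

3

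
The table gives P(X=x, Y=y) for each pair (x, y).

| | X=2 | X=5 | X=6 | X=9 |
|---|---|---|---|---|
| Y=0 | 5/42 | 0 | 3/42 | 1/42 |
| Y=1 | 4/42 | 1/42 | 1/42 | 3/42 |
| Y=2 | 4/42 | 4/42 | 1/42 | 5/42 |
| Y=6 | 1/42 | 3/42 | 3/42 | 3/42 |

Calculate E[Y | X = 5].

P(X = 5) = 4/21.
Σ Y·P over the event = 1·(1/42) + 2·(4/42) + 6·(3/42) = 9/14.
E[Y | X = 5] = (9/14) / (4/21) = 27/8.

27/8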